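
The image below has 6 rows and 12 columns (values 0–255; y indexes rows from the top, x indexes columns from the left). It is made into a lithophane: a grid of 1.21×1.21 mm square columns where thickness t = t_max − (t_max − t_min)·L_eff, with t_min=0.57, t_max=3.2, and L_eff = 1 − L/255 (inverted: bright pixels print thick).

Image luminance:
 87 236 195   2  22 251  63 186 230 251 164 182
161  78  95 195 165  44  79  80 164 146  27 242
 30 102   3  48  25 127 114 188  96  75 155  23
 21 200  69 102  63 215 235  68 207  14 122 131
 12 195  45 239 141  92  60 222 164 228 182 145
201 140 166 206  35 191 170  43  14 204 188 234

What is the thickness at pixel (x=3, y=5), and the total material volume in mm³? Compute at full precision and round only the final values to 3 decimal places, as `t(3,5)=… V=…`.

t(3,5)=2.695 V=200.444

span = t_max - t_min = 3.2 - 0.57 = 2.630
L(3,5) = 206, L_eff = 1 - 206/255 = 0.192157 (inverted)
t(3,5) = 3.2 - 2.630·0.192157 = 2.695
Σt over all 6·12 pixels = 698221/5100 ≈ 136.9060784
V = pitch²·Σt = 1.21²·698221/5100 = 200.444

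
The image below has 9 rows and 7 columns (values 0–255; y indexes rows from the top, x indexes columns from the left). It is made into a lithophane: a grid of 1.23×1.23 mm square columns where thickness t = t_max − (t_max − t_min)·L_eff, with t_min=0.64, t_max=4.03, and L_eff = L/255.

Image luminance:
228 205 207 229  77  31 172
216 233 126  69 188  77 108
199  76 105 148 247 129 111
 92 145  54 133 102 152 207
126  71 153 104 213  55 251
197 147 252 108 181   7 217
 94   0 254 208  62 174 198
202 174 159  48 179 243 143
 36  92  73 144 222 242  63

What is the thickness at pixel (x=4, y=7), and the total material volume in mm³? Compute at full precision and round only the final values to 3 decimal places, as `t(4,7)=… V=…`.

span = t_max - t_min = 4.03 - 0.64 = 3.390
L(4,7) = 179, L_eff = 179/255 = 0.701961
t(4,7) = 4.03 - 3.390·0.701961 = 1.650
Σt over all 9·7 pixels = 1123211/8500 ≈ 132.1424706
V = pitch²·Σt = 1.23²·1123211/8500 = 199.918

t(4,7)=1.650 V=199.918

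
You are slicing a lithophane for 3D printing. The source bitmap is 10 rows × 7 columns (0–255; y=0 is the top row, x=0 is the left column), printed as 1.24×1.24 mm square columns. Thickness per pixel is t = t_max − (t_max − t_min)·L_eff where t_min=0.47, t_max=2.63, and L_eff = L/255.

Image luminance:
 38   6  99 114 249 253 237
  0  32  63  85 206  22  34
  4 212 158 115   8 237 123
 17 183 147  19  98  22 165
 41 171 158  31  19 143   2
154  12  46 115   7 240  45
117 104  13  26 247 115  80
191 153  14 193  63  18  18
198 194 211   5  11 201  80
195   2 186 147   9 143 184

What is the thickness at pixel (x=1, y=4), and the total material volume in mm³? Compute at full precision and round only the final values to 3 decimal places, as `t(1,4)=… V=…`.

span = t_max - t_min = 2.63 - 0.47 = 2.160
L(1,4) = 171, L_eff = 171/255 = 0.670588
t(1,4) = 2.63 - 2.160·0.670588 = 1.182
Σt over all 10·7 pixels = 521497/4250 ≈ 122.7051765
V = pitch²·Σt = 1.24²·521497/4250 = 188.671

t(1,4)=1.182 V=188.671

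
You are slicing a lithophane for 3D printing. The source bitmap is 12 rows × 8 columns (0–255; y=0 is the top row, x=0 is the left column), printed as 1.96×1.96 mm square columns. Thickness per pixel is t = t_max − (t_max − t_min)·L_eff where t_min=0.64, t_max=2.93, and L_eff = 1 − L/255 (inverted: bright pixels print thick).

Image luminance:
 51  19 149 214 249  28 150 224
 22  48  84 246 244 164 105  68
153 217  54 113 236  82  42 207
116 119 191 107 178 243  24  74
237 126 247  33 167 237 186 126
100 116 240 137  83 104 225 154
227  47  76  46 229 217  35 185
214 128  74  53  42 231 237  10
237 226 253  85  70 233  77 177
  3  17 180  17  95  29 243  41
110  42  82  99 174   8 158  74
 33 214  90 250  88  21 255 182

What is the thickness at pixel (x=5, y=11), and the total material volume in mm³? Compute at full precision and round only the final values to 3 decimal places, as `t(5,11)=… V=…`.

t(5,11)=0.829 V=672.545

span = t_max - t_min = 2.93 - 0.64 = 2.290
L(5,11) = 21, L_eff = 1 - 21/255 = 0.917647 (inverted)
t(5,11) = 2.93 - 2.290·0.917647 = 0.829
Σt over all 12·8 pixels = 4464257/25500 ≈ 175.0689020
V = pitch²·Σt = 1.96²·4464257/25500 = 672.545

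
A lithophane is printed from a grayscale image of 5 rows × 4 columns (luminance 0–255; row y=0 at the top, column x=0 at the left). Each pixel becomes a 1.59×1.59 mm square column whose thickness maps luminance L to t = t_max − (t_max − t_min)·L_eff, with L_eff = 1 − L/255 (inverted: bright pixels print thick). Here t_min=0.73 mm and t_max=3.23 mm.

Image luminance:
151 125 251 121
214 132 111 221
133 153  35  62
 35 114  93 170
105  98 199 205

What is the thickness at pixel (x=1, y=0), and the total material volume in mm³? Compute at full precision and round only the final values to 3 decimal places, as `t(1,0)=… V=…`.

t(1,0)=1.955 V=104.525

span = t_max - t_min = 3.23 - 0.73 = 2.500
L(1,0) = 125, L_eff = 1 - 125/255 = 0.509804 (inverted)
t(1,0) = 3.23 - 2.500·0.509804 = 1.955
Σt over all 5·4 pixels = 10543/255 ≈ 41.3450980
V = pitch²·Σt = 1.59²·10543/255 = 104.525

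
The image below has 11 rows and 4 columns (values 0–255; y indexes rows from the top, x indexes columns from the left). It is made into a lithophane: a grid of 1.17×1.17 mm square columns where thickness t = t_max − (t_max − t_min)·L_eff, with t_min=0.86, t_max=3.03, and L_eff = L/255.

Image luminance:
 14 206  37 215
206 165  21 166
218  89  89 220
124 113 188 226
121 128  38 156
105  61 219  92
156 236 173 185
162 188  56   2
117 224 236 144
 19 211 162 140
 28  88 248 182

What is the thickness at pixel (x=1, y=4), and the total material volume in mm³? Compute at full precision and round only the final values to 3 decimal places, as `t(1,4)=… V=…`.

t(1,4)=1.941 V=110.580

span = t_max - t_min = 3.03 - 0.86 = 2.170
L(1,4) = 128, L_eff = 128/255 = 0.501961
t(1,4) = 3.03 - 2.170·0.501961 = 1.941
Σt over all 11·4 pixels = 343317/4250 ≈ 80.7804706
V = pitch²·Σt = 1.17²·343317/4250 = 110.580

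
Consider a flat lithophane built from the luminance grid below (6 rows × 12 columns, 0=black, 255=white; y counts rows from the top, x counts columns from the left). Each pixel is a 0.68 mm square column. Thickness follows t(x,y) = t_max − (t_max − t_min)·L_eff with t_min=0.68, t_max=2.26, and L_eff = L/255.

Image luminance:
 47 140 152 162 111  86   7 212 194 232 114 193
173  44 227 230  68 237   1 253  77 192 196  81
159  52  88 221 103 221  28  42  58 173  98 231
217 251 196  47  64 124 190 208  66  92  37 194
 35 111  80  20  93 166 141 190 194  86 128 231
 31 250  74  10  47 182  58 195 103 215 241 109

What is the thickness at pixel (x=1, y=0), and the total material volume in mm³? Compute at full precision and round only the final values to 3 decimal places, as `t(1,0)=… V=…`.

span = t_max - t_min = 2.26 - 0.68 = 1.580
L(1,0) = 140, L_eff = 140/255 = 0.549020
t(1,0) = 2.26 - 1.580·0.549020 = 1.393
Σt over all 6·12 pixels = 439313/4250 ≈ 103.3677647
V = pitch²·Σt = 0.68²·439313/4250 = 47.797

t(1,0)=1.393 V=47.797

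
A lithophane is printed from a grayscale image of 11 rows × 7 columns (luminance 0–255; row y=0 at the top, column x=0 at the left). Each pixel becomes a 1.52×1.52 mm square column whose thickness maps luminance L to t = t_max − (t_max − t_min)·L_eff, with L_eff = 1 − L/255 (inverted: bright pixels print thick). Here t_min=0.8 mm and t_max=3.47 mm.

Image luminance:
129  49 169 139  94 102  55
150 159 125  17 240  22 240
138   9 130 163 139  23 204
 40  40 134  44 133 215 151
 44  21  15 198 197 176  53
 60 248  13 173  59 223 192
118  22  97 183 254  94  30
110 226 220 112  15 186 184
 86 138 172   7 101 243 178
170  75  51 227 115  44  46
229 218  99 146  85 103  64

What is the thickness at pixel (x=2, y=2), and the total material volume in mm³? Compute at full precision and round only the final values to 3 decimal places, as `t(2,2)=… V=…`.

span = t_max - t_min = 3.47 - 0.8 = 2.670
L(2,2) = 130, L_eff = 1 - 130/255 = 0.490196 (inverted)
t(2,2) = 3.47 - 2.670·0.490196 = 2.161
Σt over all 11·7 pixels = 1357797/8500 ≈ 159.7408235
V = pitch²·Σt = 1.52²·1357797/8500 = 369.065

t(2,2)=2.161 V=369.065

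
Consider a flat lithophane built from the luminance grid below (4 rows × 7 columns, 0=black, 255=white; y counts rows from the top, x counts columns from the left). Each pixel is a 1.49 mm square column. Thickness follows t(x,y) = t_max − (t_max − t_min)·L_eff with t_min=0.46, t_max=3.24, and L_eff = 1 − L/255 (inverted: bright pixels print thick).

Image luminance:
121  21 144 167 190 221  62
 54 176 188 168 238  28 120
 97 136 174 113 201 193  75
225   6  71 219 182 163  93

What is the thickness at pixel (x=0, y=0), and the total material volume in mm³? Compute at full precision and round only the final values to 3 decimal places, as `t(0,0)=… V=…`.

t(0,0)=1.779 V=121.681

span = t_max - t_min = 3.24 - 0.46 = 2.780
L(0,0) = 121, L_eff = 1 - 121/255 = 0.525490 (inverted)
t(0,0) = 3.24 - 2.780·0.525490 = 1.779
Σt over all 4·7 pixels = 116469/2125 ≈ 54.8089412
V = pitch²·Σt = 1.49²·116469/2125 = 121.681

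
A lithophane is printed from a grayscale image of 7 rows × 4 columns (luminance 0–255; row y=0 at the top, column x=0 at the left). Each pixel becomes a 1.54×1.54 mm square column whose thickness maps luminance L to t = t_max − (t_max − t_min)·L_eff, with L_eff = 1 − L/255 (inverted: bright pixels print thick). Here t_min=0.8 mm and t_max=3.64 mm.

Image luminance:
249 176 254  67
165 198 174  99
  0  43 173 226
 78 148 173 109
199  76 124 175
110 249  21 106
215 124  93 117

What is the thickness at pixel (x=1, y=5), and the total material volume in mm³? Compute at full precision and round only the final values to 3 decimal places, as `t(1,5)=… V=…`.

span = t_max - t_min = 3.64 - 0.8 = 2.840
L(1,5) = 249, L_eff = 1 - 249/255 = 0.023529 (inverted)
t(1,5) = 3.64 - 2.840·0.023529 = 3.573
Σt over all 7·4 pixels = 422611/6375 ≈ 66.2919216
V = pitch²·Σt = 1.54²·422611/6375 = 157.218

t(1,5)=3.573 V=157.218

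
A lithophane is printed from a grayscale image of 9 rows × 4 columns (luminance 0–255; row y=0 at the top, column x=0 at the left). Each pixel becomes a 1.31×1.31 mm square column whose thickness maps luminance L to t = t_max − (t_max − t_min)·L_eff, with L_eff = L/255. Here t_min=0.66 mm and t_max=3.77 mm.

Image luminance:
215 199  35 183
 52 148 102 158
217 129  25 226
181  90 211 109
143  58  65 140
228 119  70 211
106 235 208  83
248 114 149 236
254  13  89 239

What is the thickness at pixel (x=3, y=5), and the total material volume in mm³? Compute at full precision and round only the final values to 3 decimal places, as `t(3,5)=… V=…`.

span = t_max - t_min = 3.77 - 0.66 = 3.110
L(3,5) = 211, L_eff = 211/255 = 0.827451
t(3,5) = 3.77 - 3.110·0.827451 = 1.197
Σt over all 9·4 pixels = 454073/6375 ≈ 71.2271373
V = pitch²·Σt = 1.31²·454073/6375 = 122.233

t(3,5)=1.197 V=122.233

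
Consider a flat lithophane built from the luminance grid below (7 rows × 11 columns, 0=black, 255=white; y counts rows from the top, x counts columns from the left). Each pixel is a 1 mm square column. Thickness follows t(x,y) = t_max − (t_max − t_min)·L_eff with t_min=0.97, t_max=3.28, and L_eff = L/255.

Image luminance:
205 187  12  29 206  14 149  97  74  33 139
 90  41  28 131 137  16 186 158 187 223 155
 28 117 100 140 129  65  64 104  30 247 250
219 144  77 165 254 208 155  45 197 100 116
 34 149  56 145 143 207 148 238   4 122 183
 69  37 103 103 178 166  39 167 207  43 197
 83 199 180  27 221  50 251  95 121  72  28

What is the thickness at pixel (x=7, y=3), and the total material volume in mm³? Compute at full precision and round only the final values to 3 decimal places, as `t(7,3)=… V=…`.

t(7,3)=2.872 V=166.356

span = t_max - t_min = 3.28 - 0.97 = 2.310
L(7,3) = 45, L_eff = 45/255 = 0.176471
t(7,3) = 3.28 - 2.310·0.176471 = 2.872
Σt over all 7·11 pixels = 353507/2125 ≈ 166.3562353
V = pitch²·Σt = 1²·353507/2125 = 166.356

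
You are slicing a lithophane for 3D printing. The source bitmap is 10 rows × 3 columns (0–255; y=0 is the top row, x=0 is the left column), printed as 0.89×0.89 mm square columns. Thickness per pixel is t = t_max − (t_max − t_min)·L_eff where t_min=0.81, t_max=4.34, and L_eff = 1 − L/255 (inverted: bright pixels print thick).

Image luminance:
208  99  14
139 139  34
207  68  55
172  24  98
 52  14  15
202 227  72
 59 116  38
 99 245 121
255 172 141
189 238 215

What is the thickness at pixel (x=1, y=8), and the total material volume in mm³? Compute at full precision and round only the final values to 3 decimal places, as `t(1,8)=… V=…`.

t(1,8)=3.191 V=60.115

span = t_max - t_min = 4.34 - 0.81 = 3.530
L(1,8) = 172, L_eff = 1 - 172/255 = 0.325490 (inverted)
t(1,8) = 4.34 - 3.530·0.325490 = 3.191
Σt over all 10·3 pixels = 1935281/25500 ≈ 75.8933725
V = pitch²·Σt = 0.89²·1935281/25500 = 60.115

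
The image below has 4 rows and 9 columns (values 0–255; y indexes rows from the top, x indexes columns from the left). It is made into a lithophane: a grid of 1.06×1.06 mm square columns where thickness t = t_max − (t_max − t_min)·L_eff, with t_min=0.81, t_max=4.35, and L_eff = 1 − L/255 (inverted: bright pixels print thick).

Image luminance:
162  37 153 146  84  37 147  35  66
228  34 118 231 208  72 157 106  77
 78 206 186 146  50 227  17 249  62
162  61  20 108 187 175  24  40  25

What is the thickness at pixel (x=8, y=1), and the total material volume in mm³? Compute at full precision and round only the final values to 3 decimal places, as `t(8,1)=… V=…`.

t(8,1)=1.879 V=97.044

span = t_max - t_min = 4.35 - 0.81 = 3.540
L(8,1) = 77, L_eff = 1 - 77/255 = 0.698039 (inverted)
t(8,1) = 4.35 - 3.540·0.698039 = 1.879
Σt over all 4·9 pixels = 367069/4250 ≈ 86.3691765
V = pitch²·Σt = 1.06²·367069/4250 = 97.044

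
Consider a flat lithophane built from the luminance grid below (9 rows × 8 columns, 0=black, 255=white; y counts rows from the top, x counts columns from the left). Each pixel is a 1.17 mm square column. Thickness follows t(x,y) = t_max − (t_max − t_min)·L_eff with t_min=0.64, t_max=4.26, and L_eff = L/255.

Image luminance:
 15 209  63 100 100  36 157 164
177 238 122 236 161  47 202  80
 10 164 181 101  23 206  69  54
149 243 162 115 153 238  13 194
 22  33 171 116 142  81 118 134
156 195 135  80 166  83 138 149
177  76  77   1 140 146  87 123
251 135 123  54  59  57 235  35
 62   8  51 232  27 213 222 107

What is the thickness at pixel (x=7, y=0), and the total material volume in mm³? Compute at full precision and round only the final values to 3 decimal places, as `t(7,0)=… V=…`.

span = t_max - t_min = 4.26 - 0.64 = 3.620
L(7,0) = 164, L_eff = 164/255 = 0.643137
t(7,0) = 4.26 - 3.620·0.643137 = 1.932
Σt over all 9·8 pixels = 772687/4250 ≈ 181.8087059
V = pitch²·Σt = 1.17²·772687/4250 = 248.878

t(7,0)=1.932 V=248.878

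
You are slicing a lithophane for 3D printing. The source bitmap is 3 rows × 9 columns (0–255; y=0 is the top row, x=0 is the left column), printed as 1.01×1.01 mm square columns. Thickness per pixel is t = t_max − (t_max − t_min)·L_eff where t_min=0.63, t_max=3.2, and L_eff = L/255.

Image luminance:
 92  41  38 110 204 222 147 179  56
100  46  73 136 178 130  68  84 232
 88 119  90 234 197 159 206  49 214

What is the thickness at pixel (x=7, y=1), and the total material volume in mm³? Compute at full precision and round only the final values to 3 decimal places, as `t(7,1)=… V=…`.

span = t_max - t_min = 3.2 - 0.63 = 2.570
L(7,1) = 84, L_eff = 84/255 = 0.329412
t(7,1) = 3.2 - 2.570·0.329412 = 2.353
Σt over all 3·9 pixels = 108813/2125 ≈ 51.2061176
V = pitch²·Σt = 1.01²·108813/2125 = 52.235

t(7,1)=2.353 V=52.235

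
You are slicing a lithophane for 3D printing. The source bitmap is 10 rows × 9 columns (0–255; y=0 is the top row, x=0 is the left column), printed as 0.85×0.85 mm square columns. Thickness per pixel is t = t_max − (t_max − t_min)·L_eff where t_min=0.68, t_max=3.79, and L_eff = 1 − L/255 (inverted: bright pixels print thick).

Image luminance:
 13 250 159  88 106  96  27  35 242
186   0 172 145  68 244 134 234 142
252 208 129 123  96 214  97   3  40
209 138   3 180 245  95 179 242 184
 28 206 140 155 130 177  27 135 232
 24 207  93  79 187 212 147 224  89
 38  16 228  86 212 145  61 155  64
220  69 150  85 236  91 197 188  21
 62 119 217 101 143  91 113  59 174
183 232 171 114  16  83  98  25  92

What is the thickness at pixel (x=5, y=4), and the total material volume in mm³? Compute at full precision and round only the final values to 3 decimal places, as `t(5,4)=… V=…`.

span = t_max - t_min = 3.79 - 0.68 = 3.110
L(5,4) = 177, L_eff = 1 - 177/255 = 0.305882 (inverted)
t(5,4) = 3.79 - 3.110·0.305882 = 2.839
Σt over all 10·9 pixels = 209527/1020 ≈ 205.4186275
V = pitch²·Σt = 0.85²·209527/1020 = 148.415

t(5,4)=2.839 V=148.415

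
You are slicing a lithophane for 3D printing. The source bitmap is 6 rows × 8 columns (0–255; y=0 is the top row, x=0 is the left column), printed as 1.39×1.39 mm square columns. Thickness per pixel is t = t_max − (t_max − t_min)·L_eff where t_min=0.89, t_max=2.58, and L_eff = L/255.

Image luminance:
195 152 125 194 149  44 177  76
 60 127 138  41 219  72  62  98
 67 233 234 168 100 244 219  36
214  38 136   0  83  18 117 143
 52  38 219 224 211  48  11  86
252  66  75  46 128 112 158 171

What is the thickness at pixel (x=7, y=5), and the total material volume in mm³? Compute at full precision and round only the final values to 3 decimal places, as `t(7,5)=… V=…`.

t(7,5)=1.447 V=164.030

span = t_max - t_min = 2.58 - 0.89 = 1.690
L(7,5) = 171, L_eff = 171/255 = 0.670588
t(7,5) = 2.58 - 1.690·0.670588 = 1.447
Σt over all 6·8 pixels = 541219/6375 ≈ 84.8970980
V = pitch²·Σt = 1.39²·541219/6375 = 164.030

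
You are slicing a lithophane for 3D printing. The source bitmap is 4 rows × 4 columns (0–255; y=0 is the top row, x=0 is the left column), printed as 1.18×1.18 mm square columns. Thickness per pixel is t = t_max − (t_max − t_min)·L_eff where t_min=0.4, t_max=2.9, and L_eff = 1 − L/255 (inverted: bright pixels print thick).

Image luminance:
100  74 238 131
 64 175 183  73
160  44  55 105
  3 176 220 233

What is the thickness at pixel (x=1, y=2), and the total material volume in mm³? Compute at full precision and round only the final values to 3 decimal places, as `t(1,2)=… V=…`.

t(1,2)=0.831 V=36.677

span = t_max - t_min = 2.9 - 0.4 = 2.500
L(1,2) = 44, L_eff = 1 - 44/255 = 0.827451 (inverted)
t(1,2) = 2.9 - 2.500·0.827451 = 0.831
Σt over all 4·4 pixels = 2239/85 ≈ 26.3411765
V = pitch²·Σt = 1.18²·2239/85 = 36.677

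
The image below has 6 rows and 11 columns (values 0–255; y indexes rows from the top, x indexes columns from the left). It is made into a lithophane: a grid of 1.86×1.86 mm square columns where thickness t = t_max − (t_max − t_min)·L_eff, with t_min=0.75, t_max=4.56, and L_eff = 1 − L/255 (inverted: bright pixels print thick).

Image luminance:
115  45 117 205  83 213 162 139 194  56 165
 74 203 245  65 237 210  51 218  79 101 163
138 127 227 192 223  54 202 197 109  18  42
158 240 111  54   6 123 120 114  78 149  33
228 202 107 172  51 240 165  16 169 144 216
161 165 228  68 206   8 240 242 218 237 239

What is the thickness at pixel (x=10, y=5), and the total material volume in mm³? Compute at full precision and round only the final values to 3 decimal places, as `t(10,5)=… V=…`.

span = t_max - t_min = 4.56 - 0.75 = 3.810
L(10,5) = 239, L_eff = 1 - 239/255 = 0.062745 (inverted)
t(10,5) = 4.56 - 3.810·0.062745 = 4.321
Σt over all 6·11 pixels = 1637029/8500 ≈ 192.5916471
V = pitch²·Σt = 1.86²·1637029/8500 = 666.290

t(10,5)=4.321 V=666.290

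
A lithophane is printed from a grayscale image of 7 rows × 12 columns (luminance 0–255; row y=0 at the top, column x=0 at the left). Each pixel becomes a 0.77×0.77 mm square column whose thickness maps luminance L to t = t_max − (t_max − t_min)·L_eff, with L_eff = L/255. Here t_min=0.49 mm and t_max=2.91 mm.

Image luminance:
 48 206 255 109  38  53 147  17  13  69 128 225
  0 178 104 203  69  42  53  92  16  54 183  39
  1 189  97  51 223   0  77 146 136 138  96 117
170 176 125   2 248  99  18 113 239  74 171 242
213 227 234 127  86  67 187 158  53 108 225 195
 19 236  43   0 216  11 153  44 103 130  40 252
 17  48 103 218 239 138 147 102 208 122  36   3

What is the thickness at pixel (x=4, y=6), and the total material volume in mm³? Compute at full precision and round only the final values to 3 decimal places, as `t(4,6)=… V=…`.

span = t_max - t_min = 2.91 - 0.49 = 2.420
L(4,6) = 239, L_eff = 239/255 = 0.937255
t(4,6) = 2.91 - 2.420·0.937255 = 0.642
Σt over all 7·12 pixels = 1931173/12750 ≈ 151.4645490
V = pitch²·Σt = 0.77²·1931173/12750 = 89.803

t(4,6)=0.642 V=89.803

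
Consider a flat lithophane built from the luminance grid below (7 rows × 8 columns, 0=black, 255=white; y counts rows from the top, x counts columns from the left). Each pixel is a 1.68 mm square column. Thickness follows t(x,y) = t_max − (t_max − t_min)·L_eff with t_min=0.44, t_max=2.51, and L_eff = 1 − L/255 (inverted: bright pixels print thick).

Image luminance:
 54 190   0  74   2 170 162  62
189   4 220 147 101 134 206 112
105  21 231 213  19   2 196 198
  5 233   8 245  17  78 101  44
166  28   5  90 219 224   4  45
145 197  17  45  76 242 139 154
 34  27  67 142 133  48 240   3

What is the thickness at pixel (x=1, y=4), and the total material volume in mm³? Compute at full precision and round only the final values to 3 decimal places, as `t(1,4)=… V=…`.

span = t_max - t_min = 2.51 - 0.44 = 2.070
L(1,4) = 28, L_eff = 1 - 28/255 = 0.890196 (inverted)
t(1,4) = 2.51 - 2.070·0.890196 = 0.667
Σt over all 7·8 pixels = 625717/8500 ≈ 73.6137647
V = pitch²·Σt = 1.68²·625717/8500 = 207.767

t(1,4)=0.667 V=207.767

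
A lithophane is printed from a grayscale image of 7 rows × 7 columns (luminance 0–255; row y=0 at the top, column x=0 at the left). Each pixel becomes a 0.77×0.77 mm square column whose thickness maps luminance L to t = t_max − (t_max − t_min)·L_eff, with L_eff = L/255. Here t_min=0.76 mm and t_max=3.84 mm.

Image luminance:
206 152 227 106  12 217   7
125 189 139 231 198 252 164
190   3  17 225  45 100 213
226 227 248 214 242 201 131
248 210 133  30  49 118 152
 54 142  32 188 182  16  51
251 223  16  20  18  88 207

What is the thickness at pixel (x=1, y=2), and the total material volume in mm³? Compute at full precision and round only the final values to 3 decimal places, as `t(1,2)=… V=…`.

span = t_max - t_min = 3.84 - 0.76 = 3.080
L(1,2) = 3, L_eff = 3/255 = 0.011765
t(1,2) = 3.84 - 3.080·0.011765 = 3.804
Σt over all 7·7 pixels = 26621/255 ≈ 104.3960784
V = pitch²·Σt = 0.77²·26621/255 = 61.896

t(1,2)=3.804 V=61.896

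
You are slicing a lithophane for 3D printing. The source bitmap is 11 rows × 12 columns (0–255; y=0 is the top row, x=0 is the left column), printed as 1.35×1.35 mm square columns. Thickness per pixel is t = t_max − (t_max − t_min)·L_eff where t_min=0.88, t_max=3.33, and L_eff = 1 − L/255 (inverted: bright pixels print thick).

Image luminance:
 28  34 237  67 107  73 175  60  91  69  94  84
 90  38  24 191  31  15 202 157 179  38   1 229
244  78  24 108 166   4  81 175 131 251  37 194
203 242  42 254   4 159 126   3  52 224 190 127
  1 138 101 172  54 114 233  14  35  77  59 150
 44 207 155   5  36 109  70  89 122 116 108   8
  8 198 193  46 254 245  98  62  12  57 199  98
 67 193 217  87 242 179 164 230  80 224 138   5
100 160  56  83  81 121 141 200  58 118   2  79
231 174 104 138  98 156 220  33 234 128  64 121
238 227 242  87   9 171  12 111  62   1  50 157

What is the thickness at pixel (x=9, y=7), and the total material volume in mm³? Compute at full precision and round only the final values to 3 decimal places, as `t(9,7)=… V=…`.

t(9,7)=3.032 V=478.086

span = t_max - t_min = 3.33 - 0.88 = 2.450
L(9,7) = 224, L_eff = 1 - 224/255 = 0.121569 (inverted)
t(9,7) = 3.33 - 2.450·0.121569 = 3.032
Σt over all 11·12 pixels = 445951/1700 ≈ 262.3241176
V = pitch²·Σt = 1.35²·445951/1700 = 478.086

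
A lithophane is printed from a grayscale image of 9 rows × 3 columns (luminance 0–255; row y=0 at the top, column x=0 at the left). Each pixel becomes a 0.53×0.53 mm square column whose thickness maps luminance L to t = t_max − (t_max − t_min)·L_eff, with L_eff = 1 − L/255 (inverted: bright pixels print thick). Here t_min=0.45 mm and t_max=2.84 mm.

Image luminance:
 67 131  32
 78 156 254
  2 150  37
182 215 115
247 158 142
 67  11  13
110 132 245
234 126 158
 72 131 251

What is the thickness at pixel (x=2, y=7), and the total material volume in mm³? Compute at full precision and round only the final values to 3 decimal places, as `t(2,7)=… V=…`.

t(2,7)=1.931 V=12.670

span = t_max - t_min = 2.84 - 0.45 = 2.390
L(2,7) = 158, L_eff = 1 - 158/255 = 0.380392 (inverted)
t(2,7) = 2.84 - 2.390·0.380392 = 1.931
Σt over all 9·3 pixels = 383383/8500 ≈ 45.1038824
V = pitch²·Σt = 0.53²·383383/8500 = 12.670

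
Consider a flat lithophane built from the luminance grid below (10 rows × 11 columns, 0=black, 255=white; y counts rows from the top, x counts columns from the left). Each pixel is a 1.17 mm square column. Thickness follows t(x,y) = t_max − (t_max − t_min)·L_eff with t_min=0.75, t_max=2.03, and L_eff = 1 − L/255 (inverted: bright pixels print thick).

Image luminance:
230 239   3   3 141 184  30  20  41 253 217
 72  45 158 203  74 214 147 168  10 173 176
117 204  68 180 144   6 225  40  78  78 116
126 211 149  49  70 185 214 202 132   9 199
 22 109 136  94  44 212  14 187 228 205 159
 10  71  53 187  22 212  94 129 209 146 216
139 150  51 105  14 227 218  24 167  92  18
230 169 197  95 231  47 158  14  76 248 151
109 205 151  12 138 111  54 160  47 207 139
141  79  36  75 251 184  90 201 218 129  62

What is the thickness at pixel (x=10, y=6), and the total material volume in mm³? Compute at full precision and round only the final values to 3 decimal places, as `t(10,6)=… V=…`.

t(10,6)=0.840 V=209.009

span = t_max - t_min = 2.03 - 0.75 = 1.280
L(10,6) = 18, L_eff = 1 - 18/255 = 0.929412 (inverted)
t(10,6) = 2.03 - 1.280·0.929412 = 0.840
Σt over all 10·11 pixels = 1946723/12750 ≈ 152.6841569
V = pitch²·Σt = 1.17²·1946723/12750 = 209.009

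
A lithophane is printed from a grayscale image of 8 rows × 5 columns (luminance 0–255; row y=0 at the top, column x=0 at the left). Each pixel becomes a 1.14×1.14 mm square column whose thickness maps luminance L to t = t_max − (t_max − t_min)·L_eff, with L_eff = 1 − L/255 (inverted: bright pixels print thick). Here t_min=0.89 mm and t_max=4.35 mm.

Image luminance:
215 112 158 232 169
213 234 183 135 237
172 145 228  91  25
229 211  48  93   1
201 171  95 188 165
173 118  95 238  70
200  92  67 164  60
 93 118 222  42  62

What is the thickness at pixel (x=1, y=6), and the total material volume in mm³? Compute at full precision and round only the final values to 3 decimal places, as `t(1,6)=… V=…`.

span = t_max - t_min = 4.35 - 0.89 = 3.460
L(1,6) = 92, L_eff = 1 - 92/255 = 0.639216 (inverted)
t(1,6) = 4.35 - 3.460·0.639216 = 2.138
Σt over all 8·5 pixels = 290249/2550 ≈ 113.8231373
V = pitch²·Σt = 1.14²·290249/2550 = 147.925

t(1,6)=2.138 V=147.925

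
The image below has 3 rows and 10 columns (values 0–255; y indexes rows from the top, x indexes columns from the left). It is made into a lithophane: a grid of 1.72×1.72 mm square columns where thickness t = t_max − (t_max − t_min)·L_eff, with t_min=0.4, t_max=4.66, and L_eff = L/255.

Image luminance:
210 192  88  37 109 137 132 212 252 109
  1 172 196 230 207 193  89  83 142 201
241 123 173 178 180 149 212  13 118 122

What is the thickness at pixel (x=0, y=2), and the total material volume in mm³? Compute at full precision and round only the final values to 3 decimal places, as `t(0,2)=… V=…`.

t(0,2)=0.634 V=191.133

span = t_max - t_min = 4.66 - 0.4 = 4.260
L(0,2) = 241, L_eff = 241/255 = 0.945098
t(0,2) = 4.66 - 4.260·0.945098 = 0.634
Σt over all 3·10 pixels = 274579/4250 ≈ 64.6068235
V = pitch²·Σt = 1.72²·274579/4250 = 191.133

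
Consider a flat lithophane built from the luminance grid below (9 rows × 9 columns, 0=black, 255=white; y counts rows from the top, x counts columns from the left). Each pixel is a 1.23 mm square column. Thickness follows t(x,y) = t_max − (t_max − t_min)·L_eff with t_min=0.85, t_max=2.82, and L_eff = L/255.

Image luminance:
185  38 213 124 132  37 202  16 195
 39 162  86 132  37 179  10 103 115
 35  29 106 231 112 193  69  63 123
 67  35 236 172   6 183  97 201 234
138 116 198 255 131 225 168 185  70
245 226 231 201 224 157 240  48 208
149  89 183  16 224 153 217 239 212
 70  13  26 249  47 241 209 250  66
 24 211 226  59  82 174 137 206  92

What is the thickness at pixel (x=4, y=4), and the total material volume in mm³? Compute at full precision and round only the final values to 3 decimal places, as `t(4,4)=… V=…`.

span = t_max - t_min = 2.82 - 0.85 = 1.970
L(4,4) = 131, L_eff = 131/255 = 0.513725
t(4,4) = 2.82 - 1.970·0.513725 = 1.808
Σt over all 9·9 pixels = 3593291/25500 ≈ 140.9133725
V = pitch²·Σt = 1.23²·3593291/25500 = 213.188

t(4,4)=1.808 V=213.188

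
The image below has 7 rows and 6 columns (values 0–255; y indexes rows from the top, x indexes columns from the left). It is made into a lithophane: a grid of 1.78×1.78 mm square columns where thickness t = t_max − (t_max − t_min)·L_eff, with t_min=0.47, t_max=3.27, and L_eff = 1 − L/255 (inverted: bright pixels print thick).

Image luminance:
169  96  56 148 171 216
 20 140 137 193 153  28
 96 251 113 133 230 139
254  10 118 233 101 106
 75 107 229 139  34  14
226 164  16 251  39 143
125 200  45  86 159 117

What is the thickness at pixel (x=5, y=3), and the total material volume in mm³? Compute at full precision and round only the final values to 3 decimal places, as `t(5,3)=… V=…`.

span = t_max - t_min = 3.27 - 0.47 = 2.800
L(5,3) = 106, L_eff = 1 - 106/255 = 0.584314 (inverted)
t(5,3) = 3.27 - 2.800·0.584314 = 1.634
Σt over all 7·6 pixels = 203777/2550 ≈ 79.9125490
V = pitch²·Σt = 1.78²·203777/2550 = 253.195

t(5,3)=1.634 V=253.195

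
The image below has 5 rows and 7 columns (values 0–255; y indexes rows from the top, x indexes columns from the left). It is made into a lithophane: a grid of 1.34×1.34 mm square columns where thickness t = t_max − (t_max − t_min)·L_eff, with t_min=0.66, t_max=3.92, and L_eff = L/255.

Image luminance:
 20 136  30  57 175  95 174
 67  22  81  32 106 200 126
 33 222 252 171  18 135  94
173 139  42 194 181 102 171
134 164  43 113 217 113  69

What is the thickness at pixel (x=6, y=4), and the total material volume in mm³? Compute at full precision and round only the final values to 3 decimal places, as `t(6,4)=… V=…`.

span = t_max - t_min = 3.92 - 0.66 = 3.260
L(6,4) = 69, L_eff = 69/255 = 0.270588
t(6,4) = 3.92 - 3.260·0.270588 = 3.038
Σt over all 5·7 pixels = 360279/4250 ≈ 84.7715294
V = pitch²·Σt = 1.34²·360279/4250 = 152.216

t(6,4)=3.038 V=152.216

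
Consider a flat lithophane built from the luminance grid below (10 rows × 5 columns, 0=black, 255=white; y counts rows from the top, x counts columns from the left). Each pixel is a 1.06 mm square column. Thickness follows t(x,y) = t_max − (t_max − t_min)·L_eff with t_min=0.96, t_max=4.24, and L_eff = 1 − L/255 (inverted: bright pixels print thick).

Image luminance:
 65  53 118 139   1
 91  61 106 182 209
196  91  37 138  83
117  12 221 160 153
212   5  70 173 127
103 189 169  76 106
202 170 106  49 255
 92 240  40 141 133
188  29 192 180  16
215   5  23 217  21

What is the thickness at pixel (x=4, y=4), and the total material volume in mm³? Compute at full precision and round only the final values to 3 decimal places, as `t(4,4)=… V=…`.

t(4,4)=2.594 V=140.316

span = t_max - t_min = 4.24 - 0.96 = 3.280
L(4,4) = 127, L_eff = 1 - 127/255 = 0.501961 (inverted)
t(4,4) = 4.24 - 3.280·0.501961 = 2.594
Σt over all 10·5 pixels = 796114/6375 ≈ 124.8806275
V = pitch²·Σt = 1.06²·796114/6375 = 140.316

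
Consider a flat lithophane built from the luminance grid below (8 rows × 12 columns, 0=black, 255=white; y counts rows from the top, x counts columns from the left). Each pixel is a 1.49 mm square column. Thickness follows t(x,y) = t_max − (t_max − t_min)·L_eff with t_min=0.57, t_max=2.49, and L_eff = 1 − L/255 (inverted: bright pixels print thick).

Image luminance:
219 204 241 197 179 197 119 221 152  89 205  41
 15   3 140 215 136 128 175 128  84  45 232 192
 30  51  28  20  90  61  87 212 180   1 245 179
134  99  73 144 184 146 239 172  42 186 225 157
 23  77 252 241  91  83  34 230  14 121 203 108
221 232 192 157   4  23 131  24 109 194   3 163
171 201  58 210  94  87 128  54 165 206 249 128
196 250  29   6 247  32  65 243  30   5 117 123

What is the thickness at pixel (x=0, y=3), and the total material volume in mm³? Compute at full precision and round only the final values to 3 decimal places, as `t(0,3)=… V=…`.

t(0,3)=1.579 V=331.538

span = t_max - t_min = 2.49 - 0.57 = 1.920
L(0,3) = 134, L_eff = 1 - 134/255 = 0.474510 (inverted)
t(0,3) = 2.49 - 1.920·0.474510 = 1.579
Σt over all 8·12 pixels = 317336/2125 ≈ 149.3345882
V = pitch²·Σt = 1.49²·317336/2125 = 331.538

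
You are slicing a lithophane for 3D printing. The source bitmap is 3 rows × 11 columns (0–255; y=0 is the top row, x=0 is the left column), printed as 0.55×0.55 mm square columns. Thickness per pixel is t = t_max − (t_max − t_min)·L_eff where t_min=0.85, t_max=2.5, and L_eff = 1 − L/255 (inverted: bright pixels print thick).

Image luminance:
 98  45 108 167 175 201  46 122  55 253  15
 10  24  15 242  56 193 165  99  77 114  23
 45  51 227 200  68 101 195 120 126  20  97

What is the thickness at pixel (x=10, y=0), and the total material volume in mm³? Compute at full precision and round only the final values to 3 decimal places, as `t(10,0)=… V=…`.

t(10,0)=0.947 V=15.440

span = t_max - t_min = 2.5 - 0.85 = 1.650
L(10,0) = 15, L_eff = 1 - 15/255 = 0.941176 (inverted)
t(10,0) = 2.5 - 1.650·0.941176 = 0.947
Σt over all 3·11 pixels = 51.04
V = pitch²·Σt = 0.55²·51.04 = 15.440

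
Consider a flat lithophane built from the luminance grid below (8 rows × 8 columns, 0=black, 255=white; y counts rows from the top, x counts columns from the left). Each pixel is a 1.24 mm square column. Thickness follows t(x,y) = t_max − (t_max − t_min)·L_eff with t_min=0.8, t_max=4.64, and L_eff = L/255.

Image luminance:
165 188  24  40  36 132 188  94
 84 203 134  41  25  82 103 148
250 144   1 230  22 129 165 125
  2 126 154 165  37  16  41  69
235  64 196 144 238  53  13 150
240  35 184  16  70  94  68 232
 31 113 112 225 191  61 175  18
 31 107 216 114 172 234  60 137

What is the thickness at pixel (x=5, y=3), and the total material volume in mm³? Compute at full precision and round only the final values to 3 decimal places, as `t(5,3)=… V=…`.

t(5,3)=4.399 V=285.448

span = t_max - t_min = 4.64 - 0.8 = 3.840
L(5,3) = 16, L_eff = 16/255 = 0.062745
t(5,3) = 4.64 - 3.840·0.062745 = 4.399
Σt over all 8·8 pixels = 394496/2125 ≈ 185.6451765
V = pitch²·Σt = 1.24²·394496/2125 = 285.448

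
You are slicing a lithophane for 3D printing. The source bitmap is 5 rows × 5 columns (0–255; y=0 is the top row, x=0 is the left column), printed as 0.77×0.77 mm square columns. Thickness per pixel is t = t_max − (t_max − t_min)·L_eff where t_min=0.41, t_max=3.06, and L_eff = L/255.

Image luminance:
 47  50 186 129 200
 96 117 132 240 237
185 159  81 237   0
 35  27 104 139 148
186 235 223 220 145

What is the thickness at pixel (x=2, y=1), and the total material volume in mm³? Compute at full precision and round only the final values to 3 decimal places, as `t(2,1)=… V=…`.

t(2,1)=1.688 V=23.434

span = t_max - t_min = 3.06 - 0.41 = 2.650
L(2,1) = 132, L_eff = 132/255 = 0.517647
t(2,1) = 3.06 - 2.650·0.517647 = 1.688
Σt over all 5·5 pixels = 16798/425 ≈ 39.5247059
V = pitch²·Σt = 0.77²·16798/425 = 23.434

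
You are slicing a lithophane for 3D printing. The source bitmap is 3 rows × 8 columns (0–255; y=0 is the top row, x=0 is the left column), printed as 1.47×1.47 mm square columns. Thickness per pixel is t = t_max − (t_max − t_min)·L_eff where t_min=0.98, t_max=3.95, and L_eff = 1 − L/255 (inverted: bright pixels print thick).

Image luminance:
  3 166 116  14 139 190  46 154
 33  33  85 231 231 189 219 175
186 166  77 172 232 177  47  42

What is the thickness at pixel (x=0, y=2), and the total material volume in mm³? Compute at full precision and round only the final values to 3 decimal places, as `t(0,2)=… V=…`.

span = t_max - t_min = 3.95 - 0.98 = 2.970
L(0,2) = 186, L_eff = 1 - 186/255 = 0.270588 (inverted)
t(0,2) = 3.95 - 2.970·0.270588 = 3.146
Σt over all 3·8 pixels = 509097/8500 ≈ 59.8937647
V = pitch²·Σt = 1.47²·509097/8500 = 129.424

t(0,2)=3.146 V=129.424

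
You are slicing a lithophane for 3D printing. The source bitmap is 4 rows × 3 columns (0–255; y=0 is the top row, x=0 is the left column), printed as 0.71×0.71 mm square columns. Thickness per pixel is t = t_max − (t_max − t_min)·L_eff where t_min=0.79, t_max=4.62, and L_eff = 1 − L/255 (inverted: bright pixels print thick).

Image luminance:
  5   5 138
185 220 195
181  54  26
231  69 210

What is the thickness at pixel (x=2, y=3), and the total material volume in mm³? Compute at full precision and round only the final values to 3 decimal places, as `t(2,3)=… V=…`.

t(2,3)=3.944 V=16.280

span = t_max - t_min = 4.62 - 0.79 = 3.830
L(2,3) = 210, L_eff = 1 - 210/255 = 0.176471 (inverted)
t(2,3) = 4.62 - 3.830·0.176471 = 3.944
Σt over all 4·3 pixels = 823517/25500 ≈ 32.2947843
V = pitch²·Σt = 0.71²·823517/25500 = 16.280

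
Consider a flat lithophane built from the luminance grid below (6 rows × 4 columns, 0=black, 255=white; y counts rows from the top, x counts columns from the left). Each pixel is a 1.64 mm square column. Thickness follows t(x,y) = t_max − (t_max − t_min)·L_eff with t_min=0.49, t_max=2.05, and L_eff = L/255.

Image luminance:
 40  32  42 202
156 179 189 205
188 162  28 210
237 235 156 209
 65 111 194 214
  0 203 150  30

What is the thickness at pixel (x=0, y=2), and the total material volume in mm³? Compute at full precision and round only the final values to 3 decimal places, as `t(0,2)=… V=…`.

t(0,2)=0.900 V=75.776

span = t_max - t_min = 2.05 - 0.49 = 1.560
L(0,2) = 188, L_eff = 188/255 = 0.737255
t(0,2) = 2.05 - 1.560·0.737255 = 0.900
Σt over all 6·4 pixels = 59869/2125 ≈ 28.1736471
V = pitch²·Σt = 1.64²·59869/2125 = 75.776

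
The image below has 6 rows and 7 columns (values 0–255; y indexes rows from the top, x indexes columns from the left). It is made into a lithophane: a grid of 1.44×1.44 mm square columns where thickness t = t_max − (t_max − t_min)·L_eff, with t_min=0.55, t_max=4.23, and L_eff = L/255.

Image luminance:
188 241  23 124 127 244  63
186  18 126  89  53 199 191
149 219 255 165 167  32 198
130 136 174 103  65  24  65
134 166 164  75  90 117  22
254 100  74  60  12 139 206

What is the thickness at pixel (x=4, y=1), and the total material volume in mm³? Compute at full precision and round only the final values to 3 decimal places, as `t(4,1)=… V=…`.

span = t_max - t_min = 4.23 - 0.55 = 3.680
L(4,1) = 53, L_eff = 53/255 = 0.207843
t(4,1) = 4.23 - 3.680·0.207843 = 3.465
Σt over all 6·7 pixels = 425879/4250 ≈ 100.2068235
V = pitch²·Σt = 1.44²·425879/4250 = 207.789

t(4,1)=3.465 V=207.789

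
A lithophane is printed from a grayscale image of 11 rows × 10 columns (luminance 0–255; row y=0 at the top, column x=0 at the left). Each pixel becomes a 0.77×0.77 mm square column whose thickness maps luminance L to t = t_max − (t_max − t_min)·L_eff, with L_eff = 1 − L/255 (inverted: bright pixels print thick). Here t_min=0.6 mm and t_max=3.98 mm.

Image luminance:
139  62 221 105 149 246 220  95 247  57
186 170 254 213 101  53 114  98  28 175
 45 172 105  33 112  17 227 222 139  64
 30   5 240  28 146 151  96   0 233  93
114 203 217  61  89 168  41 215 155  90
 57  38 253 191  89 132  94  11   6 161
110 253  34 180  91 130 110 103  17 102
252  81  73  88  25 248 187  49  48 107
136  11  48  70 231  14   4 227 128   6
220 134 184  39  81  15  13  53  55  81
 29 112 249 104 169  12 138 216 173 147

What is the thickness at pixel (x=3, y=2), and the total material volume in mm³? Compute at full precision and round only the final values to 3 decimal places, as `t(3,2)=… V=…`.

span = t_max - t_min = 3.98 - 0.6 = 3.380
L(3,2) = 33, L_eff = 1 - 33/255 = 0.870588 (inverted)
t(3,2) = 3.98 - 3.380·0.870588 = 1.037
Σt over all 11·10 pixels = 3015347/12750 ≈ 236.4978039
V = pitch²·Σt = 0.77²·3015347/12750 = 140.220

t(3,2)=1.037 V=140.220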